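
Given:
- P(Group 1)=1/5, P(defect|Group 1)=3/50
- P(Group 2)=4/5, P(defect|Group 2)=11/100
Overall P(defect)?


P(B) = Σ P(B|Aᵢ)×P(Aᵢ)
  3/50×1/5 = 3/250
  11/100×4/5 = 11/125
Sum = 1/10

P(defect) = 1/10 ≈ 10.00%


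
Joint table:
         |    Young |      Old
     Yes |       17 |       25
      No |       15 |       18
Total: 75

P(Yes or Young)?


P(Yes∨Young) = P(Yes) + P(Young) - P(Yes∧Young)
= (42 + 32 - 17)/75 = 57/75 = 19/25

P = 19/25 ≈ 76.00%


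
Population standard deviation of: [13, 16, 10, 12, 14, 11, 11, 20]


Mean = 107/8
  (13-107/8)²=9/64
  (16-107/8)²=441/64
  (10-107/8)²=729/64
  (12-107/8)²=121/64
  (14-107/8)²=25/64
  (11-107/8)²=361/64
  (11-107/8)²=361/64
  (20-107/8)²=2809/64
Σ(x-μ)² = 607/8
σ² = (607/8)/8 = 607/64

σ = √(607/64) ≈ 3.0797


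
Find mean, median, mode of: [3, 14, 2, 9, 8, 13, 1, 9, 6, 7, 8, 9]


Sorted: [1, 2, 3, 6, 7, 8, 8, 9, 9, 9, 13, 14]
Mean = 89/12
Median = 8
Freq: {3: 1, 14: 1, 2: 1, 9: 3, 8: 2, 13: 1, 1: 1, 6: 1, 7: 1}
Mode: [9]

Mean=89/12, Median=8, Mode=9


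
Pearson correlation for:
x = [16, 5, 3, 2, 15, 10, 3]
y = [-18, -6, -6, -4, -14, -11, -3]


n=7, Σx=54, Σy=-62, Σxy=-673, Σx²=628, Σy²=738
r = (7×(-673) - 54×(-62))/√((7×628 - 54²)(7×738 - (-62)²))
= -1363/√(1480×1322) = -1363/√1956560 ≈ -1363/1398.7709 ≈ -0.9744

r ≈ -0.9744


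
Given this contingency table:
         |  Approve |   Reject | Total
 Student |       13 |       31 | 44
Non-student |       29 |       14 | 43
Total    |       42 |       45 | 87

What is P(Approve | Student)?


P(Approve | Student) = 13/(13+31) = 13/44

P(Approve|Student) = 13/44 ≈ 29.55%


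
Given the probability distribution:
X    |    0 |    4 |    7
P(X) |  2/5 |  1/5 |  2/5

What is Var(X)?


E[X] = 18/5
E[X²] = 114/5
Var(X) = E[X²] - (E[X])² = 114/5 - 324/25 = 246/25

Var(X) = 246/25 ≈ 9.8400


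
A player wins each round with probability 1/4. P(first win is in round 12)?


Geometric: P(X=12) = (1-p)^(k-1)×p = (3/4)^11×1/4 = 177147/16777216

P(X=12) = 177147/16777216 ≈ 1.06%


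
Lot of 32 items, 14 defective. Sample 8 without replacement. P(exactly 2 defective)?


Hypergeometric: C(14,2)×C(18,6)/C(32,8)
= 91×18564/10518300 = 10829/67425

P(X=2) = 10829/67425 ≈ 16.06%


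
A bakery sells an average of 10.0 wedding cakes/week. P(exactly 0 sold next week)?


Poisson(λ=10.0): P(X=0) = e^(-λ)×λ^k/k!
= e^(-10.0) × 10.0^0 / 0!
≈ 4.539992976e-05 × 1 / 1 ≈ 0.000045

P(X=0) ≈ 0.000045 ≈ 0.00%


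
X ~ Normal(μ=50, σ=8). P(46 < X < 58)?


z₁=(46-50)/8=-0.5, z₂=(58-50)/8=1.0
P = Φ(1.0) - Φ(-0.5) = 0.841345 - 0.308538 = 0.532807 ≈ 0.5328

P(46 < X < 58) ≈ 0.5328


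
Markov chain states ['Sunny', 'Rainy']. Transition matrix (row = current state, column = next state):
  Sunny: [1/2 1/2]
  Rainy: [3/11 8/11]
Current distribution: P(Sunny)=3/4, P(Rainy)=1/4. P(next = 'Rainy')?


P(next=Rainy) = Σᵢ P(now=i)×P(i→Rainy)
= 3/4×1/2 + 1/4×8/11
= 3/8 + 2/11 = 49/88

P = 49/88 ≈ 0.5568


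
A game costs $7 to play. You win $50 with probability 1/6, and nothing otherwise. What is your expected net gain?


E[gain] = (50-7)×1/6 + (-7)×5/6
= 43/6 - 35/6 = 4/3

Expected net gain = $4/3 ≈ $1.33


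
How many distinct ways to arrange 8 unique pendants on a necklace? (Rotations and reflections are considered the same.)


Free circular arrangements: rotations and reflections both identified.
(n-1)!/2 = 7!/2 = 5040/2 = 2520

2520


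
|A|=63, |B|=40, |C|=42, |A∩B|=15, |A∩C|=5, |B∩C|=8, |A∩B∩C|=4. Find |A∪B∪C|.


|A∪B∪C| = 63+40+42-15-5-8+4 = 121

|A∪B∪C| = 121


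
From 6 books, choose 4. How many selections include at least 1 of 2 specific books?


Complement: C(6,4) - C(4,4) = 15 - 1 = 14

14


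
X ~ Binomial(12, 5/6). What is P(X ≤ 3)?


P(X ≤ 3) = Σ P(X=i) for i=0..3
P(X=0) = 1/2176782336
P(X=1) = 5/181398528
P(X=2) = 275/362797056
P(X=3) = 6875/544195584
Sum = 9737/725594112

P(X ≤ 3) = 9737/725594112 ≈ 0.00%


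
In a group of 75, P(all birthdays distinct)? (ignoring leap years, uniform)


P(all different) = Π(365-i)/365 for i=0..74
= (365/365)×(364/365)×...×(291/365)
= 0.000280

P ≈ 0.0003 ≈ 0.03%


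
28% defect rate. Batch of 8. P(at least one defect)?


P(all good) = (18/25)^8 = 11019960576/152587890625
P(≥1 defect) = 141567930049/152587890625

P = 141567930049/152587890625 ≈ 92.78%


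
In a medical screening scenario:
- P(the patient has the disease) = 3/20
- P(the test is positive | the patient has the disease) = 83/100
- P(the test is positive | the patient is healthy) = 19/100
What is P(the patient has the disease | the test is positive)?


Using Bayes' theorem:
P(A|B) = P(B|A)·P(A) / P(B)

P(the test is positive) = 83/100 × 3/20 + 19/100 × 17/20
= 249/2000 + 323/2000 = 143/500

P(the patient has the disease|the test is positive) = (249/2000) / (143/500) = 249/572

P(the patient has the disease|the test is positive) = 249/572 ≈ 43.53%


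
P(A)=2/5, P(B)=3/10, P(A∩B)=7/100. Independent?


P(A)×P(B) = 3/25
P(A∩B) = 7/100
Not equal → NOT independent

No, not independent


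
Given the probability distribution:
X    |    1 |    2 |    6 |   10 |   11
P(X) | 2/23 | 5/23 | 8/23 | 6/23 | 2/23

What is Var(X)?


E[X] = 142/23
E[X²] = 1152/23
Var(X) = E[X²] - (E[X])² = 1152/23 - 20164/529 = 6332/529

Var(X) = 6332/529 ≈ 11.9698


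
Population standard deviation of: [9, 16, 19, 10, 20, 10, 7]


Mean = 91/7 = 13
  (9-13)²=16
  (16-13)²=9
  (19-13)²=36
  (10-13)²=9
  (20-13)²=49
  (10-13)²=9
  (7-13)²=36
Σ(x-μ)² = 164
σ² = 164/7

σ = √(164/7) ≈ 4.8403


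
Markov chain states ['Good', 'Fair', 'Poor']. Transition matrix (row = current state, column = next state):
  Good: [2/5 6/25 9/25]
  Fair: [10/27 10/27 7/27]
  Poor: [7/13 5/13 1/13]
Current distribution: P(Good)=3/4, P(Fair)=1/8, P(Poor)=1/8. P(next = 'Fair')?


P(next=Fair) = Σᵢ P(now=i)×P(i→Fair)
= 3/4×6/25 + 1/8×10/27 + 1/8×5/13
= 9/50 + 5/108 + 5/104 = 19261/70200

P = 19261/70200 ≈ 0.2744


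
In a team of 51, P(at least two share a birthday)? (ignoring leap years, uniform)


P(all different) = Π(365-i)/365 for i=0..50
= 0.025568
P(match) = 1 - 0.025568 = 0.974432

P ≈ 0.9744 ≈ 97.44%


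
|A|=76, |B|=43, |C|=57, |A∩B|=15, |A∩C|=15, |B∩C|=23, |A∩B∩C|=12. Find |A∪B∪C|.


|A∪B∪C| = 76+43+57-15-15-23+12 = 135

|A∪B∪C| = 135


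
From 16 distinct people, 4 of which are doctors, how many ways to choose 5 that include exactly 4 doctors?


Choose 4 of the 4 doctors and 1 of the other 12 people:
C(4,4)×C(12,1) = 1×12 = 12

12


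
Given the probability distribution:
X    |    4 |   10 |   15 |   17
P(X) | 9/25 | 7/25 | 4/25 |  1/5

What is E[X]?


E[X] = Σ x·P(X=x)
= (4)×(9/25) + (10)×(7/25) + (15)×(4/25) + (17)×(1/5)
= 251/25

E[X] = 251/25


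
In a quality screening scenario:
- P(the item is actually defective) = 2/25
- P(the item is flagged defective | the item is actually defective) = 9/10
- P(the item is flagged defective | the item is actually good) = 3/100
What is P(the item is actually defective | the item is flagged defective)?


Using Bayes' theorem:
P(A|B) = P(B|A)·P(A) / P(B)

P(the item is flagged defective) = 9/10 × 2/25 + 3/100 × 23/25
= 9/125 + 69/2500 = 249/2500

P(the item is actually defective|the item is flagged defective) = (9/125) / (249/2500) = 60/83

P(the item is actually defective|the item is flagged defective) = 60/83 ≈ 72.29%


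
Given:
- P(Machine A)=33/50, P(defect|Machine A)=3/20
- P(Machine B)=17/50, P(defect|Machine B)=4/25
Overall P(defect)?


P(B) = Σ P(B|Aᵢ)×P(Aᵢ)
  3/20×33/50 = 99/1000
  4/25×17/50 = 34/625
Sum = 767/5000

P(defect) = 767/5000 ≈ 15.34%


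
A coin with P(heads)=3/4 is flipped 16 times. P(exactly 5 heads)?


Binomial: P(X=5) = C(16,5)×p^5×(1-p)^11
= 4368 × 243/1024 × 1/4194304 = 66339/268435456

P(X=5) = 66339/268435456 ≈ 0.02%


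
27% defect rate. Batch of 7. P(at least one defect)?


P(all good) = (73/100)^7 = 11047398519097/100000000000000
P(≥1 defect) = 88952601480903/100000000000000

P = 88952601480903/100000000000000 ≈ 88.95%


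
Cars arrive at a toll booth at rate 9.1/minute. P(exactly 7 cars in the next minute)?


Poisson(λ=9.1): P(X=7) = e^(-λ)×λ^k/k!
= e^(-9.1) × 9.1^7 / 7!
≈ 0.0001116658085 × 5167610.19357 / 5040 ≈ 0.114493

P(X=7) ≈ 0.114493 ≈ 11.45%


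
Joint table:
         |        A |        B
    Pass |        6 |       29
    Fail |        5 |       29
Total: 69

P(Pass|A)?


P(Pass|A) = 6/(6+5) = 6/11

P = 6/11 ≈ 54.55%


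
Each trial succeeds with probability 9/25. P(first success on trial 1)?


Geometric: P(X=1) = (1-p)^(k-1)×p = (16/25)^0×9/25 = 9/25

P(X=1) = 9/25 ≈ 36.00%


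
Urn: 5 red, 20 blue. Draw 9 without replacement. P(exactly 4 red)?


Hypergeometric: C(5,4)×C(20,5)/C(25,9)
= 5×15504/2042975 = 48/1265

P(X=4) = 48/1265 ≈ 3.79%


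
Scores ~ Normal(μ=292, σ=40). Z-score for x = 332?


z = (x - μ)/σ = (332 - 292)/40 = 1.0

z = 1.0


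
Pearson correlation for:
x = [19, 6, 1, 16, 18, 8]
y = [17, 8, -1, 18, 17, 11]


n=6, Σx=68, Σy=70, Σxy=1052, Σx²=1042, Σy²=1088
r = (6×1052 - 68×70)/√((6×1042 - 68²)(6×1088 - 70²))
= 1552/√(1628×1628) = 1552/√2650384 ≈ 1552/1628.0000 ≈ 0.9533

r ≈ 0.9533


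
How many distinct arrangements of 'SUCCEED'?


Letters: 7, freq: {'S': 1, 'U': 1, 'C': 2, 'E': 2, 'D': 1}
7!/(1!×1!×2!×2!×1!) = 5040/4 = 1260

1260


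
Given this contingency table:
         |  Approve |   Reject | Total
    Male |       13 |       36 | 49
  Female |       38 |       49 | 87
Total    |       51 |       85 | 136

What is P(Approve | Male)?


P(Approve | Male) = 13/(13+36) = 13/49

P(Approve|Male) = 13/49 ≈ 26.53%


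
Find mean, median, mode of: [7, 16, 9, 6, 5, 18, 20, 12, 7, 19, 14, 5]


Sorted: [5, 5, 6, 7, 7, 9, 12, 14, 16, 18, 19, 20]
Mean = 138/12 = 23/2
Median = 21/2
Freq: {7: 2, 16: 1, 9: 1, 6: 1, 5: 2, 18: 1, 20: 1, 12: 1, 19: 1, 14: 1}
Mode: [5, 7]

Mean=23/2, Median=21/2, Mode=[5, 7]


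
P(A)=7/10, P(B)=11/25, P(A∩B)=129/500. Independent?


P(A)×P(B) = 77/250
P(A∩B) = 129/500
Not equal → NOT independent

No, not independent


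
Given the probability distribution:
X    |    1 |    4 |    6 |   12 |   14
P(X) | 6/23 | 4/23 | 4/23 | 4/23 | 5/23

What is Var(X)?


E[X] = 164/23
E[X²] = 1770/23
Var(X) = E[X²] - (E[X])² = 1770/23 - 26896/529 = 13814/529

Var(X) = 13814/529 ≈ 26.1134


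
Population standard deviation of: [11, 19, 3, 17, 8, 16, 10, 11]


Mean = 95/8
  (11-95/8)²=49/64
  (19-95/8)²=3249/64
  (3-95/8)²=5041/64
  (17-95/8)²=1681/64
  (8-95/8)²=961/64
  (16-95/8)²=1089/64
  (10-95/8)²=225/64
  (11-95/8)²=49/64
Σ(x-μ)² = 1543/8
σ² = (1543/8)/8 = 1543/64

σ = √(1543/64) ≈ 4.9101


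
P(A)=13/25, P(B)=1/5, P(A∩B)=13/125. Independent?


P(A)×P(B) = 13/125
P(A∩B) = 13/125
Equal ✓ → Independent

Yes, independent


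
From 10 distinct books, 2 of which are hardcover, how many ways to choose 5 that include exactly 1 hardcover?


Choose 1 of the 2 hardcovers and 4 of the other 8 books:
C(2,1)×C(8,4) = 2×70 = 140

140


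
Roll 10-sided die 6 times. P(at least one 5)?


P(no 5)^6 = (9/10)^6 = 531441/1000000
P(≥1) = 1 - 531441/1000000 = 468559/1000000

P = 468559/1000000 ≈ 46.86%


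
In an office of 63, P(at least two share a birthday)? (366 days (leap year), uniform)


P(all different) = Π(366-i)/366 for i=0..62
= 0.003452
P(match) = 1 - 0.003452 = 0.996548

P ≈ 0.9965 ≈ 99.65%


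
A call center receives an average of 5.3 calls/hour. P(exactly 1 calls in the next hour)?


Poisson(λ=5.3): P(X=1) = e^(-λ)×λ^k/k!
= e^(-5.3) × 5.3^1 / 1!
≈ 0.004991593907 × 5.3 / 1 ≈ 0.026455

P(X=1) ≈ 0.026455 ≈ 2.65%


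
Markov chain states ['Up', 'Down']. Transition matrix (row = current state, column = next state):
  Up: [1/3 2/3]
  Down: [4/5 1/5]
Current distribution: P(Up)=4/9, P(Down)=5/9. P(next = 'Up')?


P(next=Up) = Σᵢ P(now=i)×P(i→Up)
= 4/9×1/3 + 5/9×4/5
= 4/27 + 4/9 = 16/27

P = 16/27 ≈ 0.5926


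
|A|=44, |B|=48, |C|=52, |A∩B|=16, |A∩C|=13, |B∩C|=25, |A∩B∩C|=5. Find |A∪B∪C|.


|A∪B∪C| = 44+48+52-16-13-25+5 = 95

|A∪B∪C| = 95


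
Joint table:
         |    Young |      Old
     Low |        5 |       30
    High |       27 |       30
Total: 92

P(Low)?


P(Low) = (5+30)/92 = 35/92

P(Low) = 35/92 ≈ 38.04%


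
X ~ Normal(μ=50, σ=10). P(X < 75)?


z = (75-50)/10 = 2.5
P(Z < 2.5) = 0.9938

P(X < 75) ≈ 0.9938


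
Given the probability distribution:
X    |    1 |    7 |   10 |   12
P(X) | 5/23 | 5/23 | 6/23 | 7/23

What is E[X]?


E[X] = Σ x·P(X=x)
= (1)×(5/23) + (7)×(5/23) + (10)×(6/23) + (12)×(7/23)
= 8

E[X] = 8


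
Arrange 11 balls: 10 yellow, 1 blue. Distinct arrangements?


11!/(10!×1!) = 11

11


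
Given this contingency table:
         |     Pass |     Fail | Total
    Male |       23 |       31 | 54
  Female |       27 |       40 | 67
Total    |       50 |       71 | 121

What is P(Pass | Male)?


P(Pass | Male) = 23/(23+31) = 23/54

P(Pass|Male) = 23/54 ≈ 42.59%


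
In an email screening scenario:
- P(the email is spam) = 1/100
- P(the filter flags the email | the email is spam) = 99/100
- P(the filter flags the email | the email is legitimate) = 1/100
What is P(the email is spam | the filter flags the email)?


Using Bayes' theorem:
P(A|B) = P(B|A)·P(A) / P(B)

P(the filter flags the email) = 99/100 × 1/100 + 1/100 × 99/100
= 99/10000 + 99/10000 = 99/5000

P(the email is spam|the filter flags the email) = (99/10000) / (99/5000) = 1/2

P(the email is spam|the filter flags the email) = 1/2 ≈ 50.00%


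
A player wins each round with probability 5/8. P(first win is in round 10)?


Geometric: P(X=10) = (1-p)^(k-1)×p = (3/8)^9×5/8 = 98415/1073741824

P(X=10) = 98415/1073741824 ≈ 0.01%


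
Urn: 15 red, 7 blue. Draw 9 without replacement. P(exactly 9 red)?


Hypergeometric: C(15,9)×C(7,0)/C(22,9)
= 5005×1/497420 = 13/1292

P(X=9) = 13/1292 ≈ 1.01%


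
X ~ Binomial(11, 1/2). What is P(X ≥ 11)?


P(X ≥ 11) = Σ P(X=i) for i=11..11
P(X=11) = 1/2048
Sum = 1/2048

P(X ≥ 11) = 1/2048 ≈ 0.05%


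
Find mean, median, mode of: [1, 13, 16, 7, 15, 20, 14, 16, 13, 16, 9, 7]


Sorted: [1, 7, 7, 9, 13, 13, 14, 15, 16, 16, 16, 20]
Mean = 147/12 = 49/4
Median = 27/2
Freq: {1: 1, 13: 2, 16: 3, 7: 2, 15: 1, 20: 1, 14: 1, 9: 1}
Mode: [16]

Mean=49/4, Median=27/2, Mode=16


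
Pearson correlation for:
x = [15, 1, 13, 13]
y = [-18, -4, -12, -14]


n=4, Σx=42, Σy=-48, Σxy=-612, Σx²=564, Σy²=680
r = (4×(-612) - 42×(-48))/√((4×564 - 42²)(4×680 - (-48)²))
= -432/√(492×416) = -432/√204672 ≈ -432/452.4069 ≈ -0.9549

r ≈ -0.9549


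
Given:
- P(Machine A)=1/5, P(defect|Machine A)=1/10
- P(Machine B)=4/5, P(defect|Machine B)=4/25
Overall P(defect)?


P(B) = Σ P(B|Aᵢ)×P(Aᵢ)
  1/10×1/5 = 1/50
  4/25×4/5 = 16/125
Sum = 37/250

P(defect) = 37/250 ≈ 14.80%


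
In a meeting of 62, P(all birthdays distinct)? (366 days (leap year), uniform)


P(all different) = Π(366-i)/366 for i=0..61
= (366/366)×(365/366)×...×(305/366)
= 0.004156

P ≈ 0.0042 ≈ 0.42%


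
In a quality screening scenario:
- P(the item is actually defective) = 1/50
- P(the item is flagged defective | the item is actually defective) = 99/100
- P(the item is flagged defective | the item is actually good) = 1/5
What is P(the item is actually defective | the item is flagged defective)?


Using Bayes' theorem:
P(A|B) = P(B|A)·P(A) / P(B)

P(the item is flagged defective) = 99/100 × 1/50 + 1/5 × 49/50
= 99/5000 + 49/250 = 1079/5000

P(the item is actually defective|the item is flagged defective) = (99/5000) / (1079/5000) = 99/1079

P(the item is actually defective|the item is flagged defective) = 99/1079 ≈ 9.18%


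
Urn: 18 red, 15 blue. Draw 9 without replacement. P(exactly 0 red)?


Hypergeometric: C(18,0)×C(15,9)/C(33,9)
= 1×5005/38567100 = 7/53940

P(X=0) = 7/53940 ≈ 0.01%


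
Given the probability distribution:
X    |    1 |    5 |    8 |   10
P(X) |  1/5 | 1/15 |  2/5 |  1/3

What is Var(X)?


E[X] = 106/15
E[X²] = 304/5
Var(X) = E[X²] - (E[X])² = 304/5 - 11236/225 = 2444/225

Var(X) = 2444/225 ≈ 10.8622


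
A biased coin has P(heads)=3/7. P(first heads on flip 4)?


Geometric: P(X=4) = (1-p)^(k-1)×p = (4/7)^3×3/7 = 192/2401

P(X=4) = 192/2401 ≈ 8.00%


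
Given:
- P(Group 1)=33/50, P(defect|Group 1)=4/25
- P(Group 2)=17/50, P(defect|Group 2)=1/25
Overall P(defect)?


P(B) = Σ P(B|Aᵢ)×P(Aᵢ)
  4/25×33/50 = 66/625
  1/25×17/50 = 17/1250
Sum = 149/1250

P(defect) = 149/1250 ≈ 11.92%


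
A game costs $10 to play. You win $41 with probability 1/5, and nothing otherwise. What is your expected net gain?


E[gain] = (41-10)×1/5 + (-10)×4/5
= 31/5 - 8 = -9/5

Expected net gain = $-9/5 ≈ $-1.80


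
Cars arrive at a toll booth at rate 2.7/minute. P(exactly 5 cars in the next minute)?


Poisson(λ=2.7): P(X=5) = e^(-λ)×λ^k/k!
= e^(-2.7) × 2.7^5 / 5!
≈ 0.06720551274 × 143.48907 / 120 ≈ 0.080360

P(X=5) ≈ 0.080360 ≈ 8.04%


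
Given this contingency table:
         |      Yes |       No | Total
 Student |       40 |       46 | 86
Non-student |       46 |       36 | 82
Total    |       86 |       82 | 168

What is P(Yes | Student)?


P(Yes | Student) = 40/(40+46) = 40/86 = 20/43

P(Yes|Student) = 20/43 ≈ 46.51%


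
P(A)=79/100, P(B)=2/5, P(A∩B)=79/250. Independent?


P(A)×P(B) = 79/250
P(A∩B) = 79/250
Equal ✓ → Independent

Yes, independent


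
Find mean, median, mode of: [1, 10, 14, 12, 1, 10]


Sorted: [1, 1, 10, 10, 12, 14]
Mean = 48/6 = 8
Median = 10
Freq: {1: 2, 10: 2, 14: 1, 12: 1}
Mode: [1, 10]

Mean=8, Median=10, Mode=[1, 10]


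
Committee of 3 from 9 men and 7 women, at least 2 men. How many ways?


Count by #men:
  2M,1W: C(9,2)×C(7,1)=252
  3M,0W: C(9,3)×C(7,0)=84
Total = 336

336


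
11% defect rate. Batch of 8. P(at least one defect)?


P(all good) = (89/100)^8 = 3936588805702081/10000000000000000
P(≥1 defect) = 6063411194297919/10000000000000000

P = 6063411194297919/10000000000000000 ≈ 60.63%


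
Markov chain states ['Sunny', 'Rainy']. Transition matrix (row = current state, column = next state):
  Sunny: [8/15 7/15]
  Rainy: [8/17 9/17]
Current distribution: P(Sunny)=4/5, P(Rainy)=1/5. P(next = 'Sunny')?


P(next=Sunny) = Σᵢ P(now=i)×P(i→Sunny)
= 4/5×8/15 + 1/5×8/17
= 32/75 + 8/85 = 664/1275

P = 664/1275 ≈ 0.5208


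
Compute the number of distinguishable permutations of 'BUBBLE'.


Letters: 6, freq: {'B': 3, 'U': 1, 'L': 1, 'E': 1}
6!/(3!×1!×1!×1!) = 720/6 = 120

120


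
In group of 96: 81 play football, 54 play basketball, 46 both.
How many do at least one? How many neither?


|A∪B| = 81+54-46 = 89
Neither = 96-89 = 7

At least one: 89; Neither: 7


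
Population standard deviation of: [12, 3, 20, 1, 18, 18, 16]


Mean = 88/7
  (12-88/7)²=16/49
  (3-88/7)²=4489/49
  (20-88/7)²=2704/49
  (1-88/7)²=6561/49
  (18-88/7)²=1444/49
  (18-88/7)²=1444/49
  (16-88/7)²=576/49
Σ(x-μ)² = 2462/7
σ² = (2462/7)/7 = 2462/49

σ = √(2462/49) ≈ 7.0884


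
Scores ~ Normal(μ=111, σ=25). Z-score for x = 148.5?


z = (x - μ)/σ = (148.5 - 111)/25 = 1.5

z = 1.5


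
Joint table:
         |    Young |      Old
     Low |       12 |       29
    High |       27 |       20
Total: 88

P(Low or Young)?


P(Low∨Young) = P(Low) + P(Young) - P(Low∧Young)
= (41 + 39 - 12)/88 = 68/88 = 17/22

P = 17/22 ≈ 77.27%


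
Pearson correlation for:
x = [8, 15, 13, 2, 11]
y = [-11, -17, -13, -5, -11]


n=5, Σx=49, Σy=-57, Σxy=-643, Σx²=583, Σy²=725
r = (5×(-643) - 49×(-57))/√((5×583 - 49²)(5×725 - (-57)²))
= -422/√(514×376) = -422/√193264 ≈ -422/439.6180 ≈ -0.9599

r ≈ -0.9599


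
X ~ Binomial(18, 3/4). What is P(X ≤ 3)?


P(X ≤ 3) = Σ P(X=i) for i=0..3
P(X=0) = 1/68719476736
P(X=1) = 27/34359738368
P(X=2) = 1377/68719476736
P(X=3) = 1377/4294967296
Sum = 2933/8589934592

P(X ≤ 3) = 2933/8589934592 ≈ 0.00%


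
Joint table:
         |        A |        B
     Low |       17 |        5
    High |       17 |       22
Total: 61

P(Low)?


P(Low) = (17+5)/61 = 22/61

P(Low) = 22/61 ≈ 36.07%


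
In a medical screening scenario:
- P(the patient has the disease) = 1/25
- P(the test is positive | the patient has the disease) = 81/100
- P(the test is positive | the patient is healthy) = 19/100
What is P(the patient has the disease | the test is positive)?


Using Bayes' theorem:
P(A|B) = P(B|A)·P(A) / P(B)

P(the test is positive) = 81/100 × 1/25 + 19/100 × 24/25
= 81/2500 + 114/625 = 537/2500

P(the patient has the disease|the test is positive) = (81/2500) / (537/2500) = 27/179

P(the patient has the disease|the test is positive) = 27/179 ≈ 15.08%


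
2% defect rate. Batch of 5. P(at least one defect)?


P(all good) = (49/50)^5 = 282475249/312500000
P(≥1 defect) = 30024751/312500000

P = 30024751/312500000 ≈ 9.61%


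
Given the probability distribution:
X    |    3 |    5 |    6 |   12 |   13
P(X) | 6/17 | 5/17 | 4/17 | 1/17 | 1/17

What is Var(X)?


E[X] = 92/17
E[X²] = 636/17
Var(X) = E[X²] - (E[X])² = 636/17 - 8464/289 = 2348/289

Var(X) = 2348/289 ≈ 8.1246


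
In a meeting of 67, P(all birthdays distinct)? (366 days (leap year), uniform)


P(all different) = Π(366-i)/366 for i=0..66
= (366/366)×(365/366)×...×(300/366)
= 0.001590

P ≈ 0.0016 ≈ 0.16%


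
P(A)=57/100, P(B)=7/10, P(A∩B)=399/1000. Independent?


P(A)×P(B) = 399/1000
P(A∩B) = 399/1000
Equal ✓ → Independent

Yes, independent


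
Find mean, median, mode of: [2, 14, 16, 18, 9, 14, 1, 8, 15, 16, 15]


Sorted: [1, 2, 8, 9, 14, 14, 15, 15, 16, 16, 18]
Mean = 128/11
Median = 14
Freq: {2: 1, 14: 2, 16: 2, 18: 1, 9: 1, 1: 1, 8: 1, 15: 2}
Mode: [14, 15, 16]

Mean=128/11, Median=14, Mode=[14, 15, 16]


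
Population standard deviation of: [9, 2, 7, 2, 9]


Mean = 29/5
  (9-29/5)²=256/25
  (2-29/5)²=361/25
  (7-29/5)²=36/25
  (2-29/5)²=361/25
  (9-29/5)²=256/25
Σ(x-μ)² = 254/5
σ² = (254/5)/5 = 254/25

σ = √(254/25) ≈ 3.1875


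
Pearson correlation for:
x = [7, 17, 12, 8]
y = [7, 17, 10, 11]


n=4, Σx=44, Σy=45, Σxy=546, Σx²=546, Σy²=559
r = (4×546 - 44×45)/√((4×546 - 44²)(4×559 - 45²))
= 204/√(248×211) = 204/√52328 ≈ 204/228.7531 ≈ 0.8918

r ≈ 0.8918


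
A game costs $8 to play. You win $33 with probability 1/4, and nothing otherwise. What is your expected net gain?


E[gain] = (33-8)×1/4 + (-8)×3/4
= 25/4 - 6 = 1/4

Expected net gain = $1/4 ≈ $0.25


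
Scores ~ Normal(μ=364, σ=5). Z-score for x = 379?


z = (x - μ)/σ = (379 - 364)/5 = 3.0

z = 3.0


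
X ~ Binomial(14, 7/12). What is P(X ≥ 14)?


P(X ≥ 14) = Σ P(X=i) for i=14..14
P(X=14) = 678223072849/1283918464548864
Sum = 678223072849/1283918464548864

P(X ≥ 14) = 678223072849/1283918464548864 ≈ 0.05%


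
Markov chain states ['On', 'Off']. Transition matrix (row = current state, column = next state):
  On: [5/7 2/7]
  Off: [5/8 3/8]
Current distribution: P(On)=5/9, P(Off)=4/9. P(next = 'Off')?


P(next=Off) = Σᵢ P(now=i)×P(i→Off)
= 5/9×2/7 + 4/9×3/8
= 10/63 + 1/6 = 41/126

P = 41/126 ≈ 0.3254


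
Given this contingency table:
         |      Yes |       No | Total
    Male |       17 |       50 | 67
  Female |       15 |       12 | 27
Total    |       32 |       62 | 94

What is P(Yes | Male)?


P(Yes | Male) = 17/(17+50) = 17/67

P(Yes|Male) = 17/67 ≈ 25.37%


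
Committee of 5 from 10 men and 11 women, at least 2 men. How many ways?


Count by #men:
  2M,3W: C(10,2)×C(11,3)=7425
  3M,2W: C(10,3)×C(11,2)=6600
  4M,1W: C(10,4)×C(11,1)=2310
  5M,0W: C(10,5)×C(11,0)=252
Total = 16587

16587


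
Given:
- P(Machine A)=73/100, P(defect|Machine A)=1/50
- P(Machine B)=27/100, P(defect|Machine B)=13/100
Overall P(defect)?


P(B) = Σ P(B|Aᵢ)×P(Aᵢ)
  1/50×73/100 = 73/5000
  13/100×27/100 = 351/10000
Sum = 497/10000

P(defect) = 497/10000 ≈ 4.97%


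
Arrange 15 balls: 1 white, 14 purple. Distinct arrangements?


15!/(1!×14!) = 15

15


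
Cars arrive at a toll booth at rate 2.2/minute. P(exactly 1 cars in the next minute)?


Poisson(λ=2.2): P(X=1) = e^(-λ)×λ^k/k!
= e^(-2.2) × 2.2^1 / 1!
≈ 0.1108031584 × 2.2 / 1 ≈ 0.243767

P(X=1) ≈ 0.243767 ≈ 24.38%


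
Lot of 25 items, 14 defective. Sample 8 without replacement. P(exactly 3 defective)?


Hypergeometric: C(14,3)×C(11,5)/C(25,8)
= 364×462/1081575 = 5096/32775

P(X=3) = 5096/32775 ≈ 15.55%


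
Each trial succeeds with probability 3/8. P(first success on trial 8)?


Geometric: P(X=8) = (1-p)^(k-1)×p = (5/8)^7×3/8 = 234375/16777216

P(X=8) = 234375/16777216 ≈ 1.40%


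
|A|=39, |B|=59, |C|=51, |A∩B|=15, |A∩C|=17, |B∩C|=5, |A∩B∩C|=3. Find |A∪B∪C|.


|A∪B∪C| = 39+59+51-15-17-5+3 = 115

|A∪B∪C| = 115


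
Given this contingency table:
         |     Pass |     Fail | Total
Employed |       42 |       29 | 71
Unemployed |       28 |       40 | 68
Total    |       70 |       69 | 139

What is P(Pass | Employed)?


P(Pass | Employed) = 42/(42+29) = 42/71

P(Pass|Employed) = 42/71 ≈ 59.15%


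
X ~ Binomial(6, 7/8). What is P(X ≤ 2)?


P(X ≤ 2) = Σ P(X=i) for i=0..2
P(X=0) = 1/262144
P(X=1) = 21/131072
P(X=2) = 735/262144
Sum = 389/131072

P(X ≤ 2) = 389/131072 ≈ 0.30%


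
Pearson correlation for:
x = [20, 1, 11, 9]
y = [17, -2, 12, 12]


n=4, Σx=41, Σy=39, Σxy=578, Σx²=603, Σy²=581
r = (4×578 - 41×39)/√((4×603 - 41²)(4×581 - 39²))
= 713/√(731×803) = 713/√586993 ≈ 713/766.1547 ≈ 0.9306

r ≈ 0.9306


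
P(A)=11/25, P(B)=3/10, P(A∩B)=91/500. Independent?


P(A)×P(B) = 33/250
P(A∩B) = 91/500
Not equal → NOT independent

No, not independent


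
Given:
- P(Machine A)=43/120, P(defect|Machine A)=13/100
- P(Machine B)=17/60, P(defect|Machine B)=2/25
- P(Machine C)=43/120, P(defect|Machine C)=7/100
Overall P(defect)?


P(B) = Σ P(B|Aᵢ)×P(Aᵢ)
  13/100×43/120 = 559/12000
  2/25×17/60 = 17/750
  7/100×43/120 = 301/12000
Sum = 283/3000

P(defect) = 283/3000 ≈ 9.43%


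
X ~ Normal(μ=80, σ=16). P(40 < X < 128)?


z₁=(40-80)/16=-2.5, z₂=(128-80)/16=3.0
P = Φ(3.0) - Φ(-2.5) = 0.998650 - 0.006210 = 0.992440 ≈ 0.9924

P(40 < X < 128) ≈ 0.9924


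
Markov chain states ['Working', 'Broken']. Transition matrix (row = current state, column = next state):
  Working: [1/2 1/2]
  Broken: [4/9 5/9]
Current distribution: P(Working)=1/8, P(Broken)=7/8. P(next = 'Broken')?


P(next=Broken) = Σᵢ P(now=i)×P(i→Broken)
= 1/8×1/2 + 7/8×5/9
= 1/16 + 35/72 = 79/144

P = 79/144 ≈ 0.5486


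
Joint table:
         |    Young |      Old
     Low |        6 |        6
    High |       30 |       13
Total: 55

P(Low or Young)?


P(Low∨Young) = P(Low) + P(Young) - P(Low∧Young)
= (12 + 36 - 6)/55 = 42/55

P = 42/55 ≈ 76.36%


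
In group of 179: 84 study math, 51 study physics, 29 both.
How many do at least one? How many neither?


|A∪B| = 84+51-29 = 106
Neither = 179-106 = 73

At least one: 106; Neither: 73


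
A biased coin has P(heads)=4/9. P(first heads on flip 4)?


Geometric: P(X=4) = (1-p)^(k-1)×p = (5/9)^3×4/9 = 500/6561

P(X=4) = 500/6561 ≈ 7.62%


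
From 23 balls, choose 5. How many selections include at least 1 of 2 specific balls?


Complement: C(23,5) - C(21,5) = 33649 - 20349 = 13300

13300


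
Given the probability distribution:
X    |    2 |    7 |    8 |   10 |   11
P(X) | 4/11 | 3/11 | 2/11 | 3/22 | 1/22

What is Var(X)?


E[X] = 131/22
E[X²] = 1003/22
Var(X) = E[X²] - (E[X])² = 1003/22 - 17161/484 = 4905/484

Var(X) = 4905/484 ≈ 10.1343


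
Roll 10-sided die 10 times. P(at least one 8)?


P(no 8)^10 = (9/10)^10 = 3486784401/10000000000
P(≥1) = 1 - 3486784401/10000000000 = 6513215599/10000000000

P = 6513215599/10000000000 ≈ 65.13%


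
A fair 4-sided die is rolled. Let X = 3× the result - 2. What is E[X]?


E[die] = (1+4)/2 = 5/2
E[X] = 3×5/2 - 2 = 11/2

E[X] = 11/2


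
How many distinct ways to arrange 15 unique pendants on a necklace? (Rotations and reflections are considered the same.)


Free circular arrangements: rotations and reflections both identified.
(n-1)!/2 = 14!/2 = 87178291200/2 = 43589145600

43589145600


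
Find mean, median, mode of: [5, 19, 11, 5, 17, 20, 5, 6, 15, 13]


Sorted: [5, 5, 5, 6, 11, 13, 15, 17, 19, 20]
Mean = 116/10 = 58/5
Median = 12
Freq: {5: 3, 19: 1, 11: 1, 17: 1, 20: 1, 6: 1, 15: 1, 13: 1}
Mode: [5]

Mean=58/5, Median=12, Mode=5


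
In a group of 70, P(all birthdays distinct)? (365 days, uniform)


P(all different) = Π(365-i)/365 for i=0..69
= (365/365)×(364/365)×...×(296/365)
= 0.000840

P ≈ 0.0008 ≈ 0.08%


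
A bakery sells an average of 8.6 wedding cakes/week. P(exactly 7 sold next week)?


Poisson(λ=8.6): P(X=7) = e^(-λ)×λ^k/k!
= e^(-8.6) × 8.6^7 / 7!
≈ 0.0001841057937 × 3479278.22217 / 5040 ≈ 0.127094

P(X=7) ≈ 0.127094 ≈ 12.71%


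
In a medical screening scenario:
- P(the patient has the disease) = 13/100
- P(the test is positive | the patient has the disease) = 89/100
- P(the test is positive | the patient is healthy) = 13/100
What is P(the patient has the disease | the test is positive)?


Using Bayes' theorem:
P(A|B) = P(B|A)·P(A) / P(B)

P(the test is positive) = 89/100 × 13/100 + 13/100 × 87/100
= 1157/10000 + 1131/10000 = 143/625

P(the patient has the disease|the test is positive) = (1157/10000) / (143/625) = 89/176

P(the patient has the disease|the test is positive) = 89/176 ≈ 50.57%


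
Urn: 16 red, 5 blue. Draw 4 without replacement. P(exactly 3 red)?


Hypergeometric: C(16,3)×C(5,1)/C(21,4)
= 560×5/5985 = 80/171

P(X=3) = 80/171 ≈ 46.78%


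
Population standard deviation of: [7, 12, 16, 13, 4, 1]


Mean = 53/6
  (7-53/6)²=121/36
  (12-53/6)²=361/36
  (16-53/6)²=1849/36
  (13-53/6)²=625/36
  (4-53/6)²=841/36
  (1-53/6)²=2209/36
Σ(x-μ)² = 1001/6
σ² = (1001/6)/6 = 1001/36

σ = √(1001/36) ≈ 5.2731


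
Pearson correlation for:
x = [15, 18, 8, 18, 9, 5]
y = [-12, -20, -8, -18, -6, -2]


n=6, Σx=73, Σy=-66, Σxy=-992, Σx²=1043, Σy²=972
r = (6×(-992) - 73×(-66))/√((6×1043 - 73²)(6×972 - (-66)²))
= -1134/√(929×1476) = -1134/√1371204 ≈ -1134/1170.9842 ≈ -0.9684

r ≈ -0.9684


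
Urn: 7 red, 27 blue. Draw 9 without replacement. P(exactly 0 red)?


Hypergeometric: C(7,0)×C(27,9)/C(34,9)
= 1×4686825/52451256 = 10925/122264

P(X=0) = 10925/122264 ≈ 8.94%


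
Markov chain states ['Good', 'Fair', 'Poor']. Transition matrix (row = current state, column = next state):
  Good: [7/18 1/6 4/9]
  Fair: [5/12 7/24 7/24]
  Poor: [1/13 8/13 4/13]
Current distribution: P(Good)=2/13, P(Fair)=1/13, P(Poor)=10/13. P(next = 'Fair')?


P(next=Fair) = Σᵢ P(now=i)×P(i→Fair)
= 2/13×1/6 + 1/13×7/24 + 10/13×8/13
= 1/39 + 7/312 + 80/169 = 705/1352

P = 705/1352 ≈ 0.5214


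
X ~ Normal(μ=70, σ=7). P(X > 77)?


z = (77-70)/7 = 1.0
P(X > 77) = 1 - P(Z ≤ 1.0) = 1 - 0.8413 = 0.1587

P(X > 77) ≈ 0.1587


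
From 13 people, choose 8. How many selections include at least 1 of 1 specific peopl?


Complement: C(13,8) - C(12,8) = 1287 - 495 = 792

792


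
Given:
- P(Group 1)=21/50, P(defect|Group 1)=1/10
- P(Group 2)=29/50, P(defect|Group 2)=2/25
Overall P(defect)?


P(B) = Σ P(B|Aᵢ)×P(Aᵢ)
  1/10×21/50 = 21/500
  2/25×29/50 = 29/625
Sum = 221/2500

P(defect) = 221/2500 ≈ 8.84%


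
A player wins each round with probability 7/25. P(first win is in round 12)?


Geometric: P(X=12) = (1-p)^(k-1)×p = (18/25)^11×7/25 = 449878870554624/59604644775390625

P(X=12) = 449878870554624/59604644775390625 ≈ 0.75%


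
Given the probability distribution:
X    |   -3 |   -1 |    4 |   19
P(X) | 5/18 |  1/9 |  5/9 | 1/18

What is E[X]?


E[X] = Σ x·P(X=x)
= (-3)×(5/18) + (-1)×(1/9) + (4)×(5/9) + (19)×(1/18)
= 7/3

E[X] = 7/3


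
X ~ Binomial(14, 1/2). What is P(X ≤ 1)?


P(X ≤ 1) = Σ P(X=i) for i=0..1
P(X=0) = 1/16384
P(X=1) = 7/8192
Sum = 15/16384

P(X ≤ 1) = 15/16384 ≈ 0.09%


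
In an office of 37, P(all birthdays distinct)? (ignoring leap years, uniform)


P(all different) = Π(365-i)/365 for i=0..36
= (365/365)×(364/365)×...×(329/365)
= 0.151266

P ≈ 0.1513 ≈ 15.13%


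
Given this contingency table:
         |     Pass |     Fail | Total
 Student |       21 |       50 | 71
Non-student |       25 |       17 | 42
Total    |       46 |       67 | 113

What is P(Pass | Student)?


P(Pass | Student) = 21/(21+50) = 21/71

P(Pass|Student) = 21/71 ≈ 29.58%


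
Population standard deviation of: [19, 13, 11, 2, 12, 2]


Mean = 59/6
  (19-59/6)²=3025/36
  (13-59/6)²=361/36
  (11-59/6)²=49/36
  (2-59/6)²=2209/36
  (12-59/6)²=169/36
  (2-59/6)²=2209/36
Σ(x-μ)² = 1337/6
σ² = (1337/6)/6 = 1337/36

σ = √(1337/36) ≈ 6.0942


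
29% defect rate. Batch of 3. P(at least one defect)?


P(all good) = (71/100)^3 = 357911/1000000
P(≥1 defect) = 642089/1000000

P = 642089/1000000 ≈ 64.21%


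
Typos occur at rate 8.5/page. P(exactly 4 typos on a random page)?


Poisson(λ=8.5): P(X=4) = e^(-λ)×λ^k/k!
= e^(-8.5) × 8.5^4 / 4!
≈ 0.000203468369 × 5220.0625 / 24 ≈ 0.044255

P(X=4) ≈ 0.044255 ≈ 4.43%


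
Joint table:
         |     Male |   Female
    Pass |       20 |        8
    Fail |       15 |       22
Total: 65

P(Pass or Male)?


P(Pass∨Male) = P(Pass) + P(Male) - P(Pass∧Male)
= (28 + 35 - 20)/65 = 43/65

P = 43/65 ≈ 66.15%


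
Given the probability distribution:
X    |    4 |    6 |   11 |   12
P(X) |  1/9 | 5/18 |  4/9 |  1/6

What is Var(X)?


E[X] = 9
E[X²] = 806/9
Var(X) = E[X²] - (E[X])² = 806/9 - 81 = 77/9

Var(X) = 77/9 ≈ 8.5556


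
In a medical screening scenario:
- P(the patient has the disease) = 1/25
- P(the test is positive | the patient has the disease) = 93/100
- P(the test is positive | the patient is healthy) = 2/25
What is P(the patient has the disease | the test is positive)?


Using Bayes' theorem:
P(A|B) = P(B|A)·P(A) / P(B)

P(the test is positive) = 93/100 × 1/25 + 2/25 × 24/25
= 93/2500 + 48/625 = 57/500

P(the patient has the disease|the test is positive) = (93/2500) / (57/500) = 31/95

P(the patient has the disease|the test is positive) = 31/95 ≈ 32.63%


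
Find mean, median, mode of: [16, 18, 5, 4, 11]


Sorted: [4, 5, 11, 16, 18]
Mean = 54/5
Median = 11
Freq: {16: 1, 18: 1, 5: 1, 4: 1, 11: 1}
Mode: No mode

Mean=54/5, Median=11, Mode=No mode


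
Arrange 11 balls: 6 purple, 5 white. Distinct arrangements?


11!/(6!×5!) = 462

462


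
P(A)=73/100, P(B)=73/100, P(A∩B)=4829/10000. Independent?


P(A)×P(B) = 5329/10000
P(A∩B) = 4829/10000
Not equal → NOT independent

No, not independent


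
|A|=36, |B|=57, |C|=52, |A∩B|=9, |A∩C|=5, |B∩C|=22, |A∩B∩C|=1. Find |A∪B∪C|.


|A∪B∪C| = 36+57+52-9-5-22+1 = 110

|A∪B∪C| = 110


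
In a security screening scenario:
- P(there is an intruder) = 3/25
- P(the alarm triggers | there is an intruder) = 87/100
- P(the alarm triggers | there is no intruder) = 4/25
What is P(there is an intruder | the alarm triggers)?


Using Bayes' theorem:
P(A|B) = P(B|A)·P(A) / P(B)

P(the alarm triggers) = 87/100 × 3/25 + 4/25 × 22/25
= 261/2500 + 88/625 = 613/2500

P(there is an intruder|the alarm triggers) = (261/2500) / (613/2500) = 261/613

P(there is an intruder|the alarm triggers) = 261/613 ≈ 42.58%


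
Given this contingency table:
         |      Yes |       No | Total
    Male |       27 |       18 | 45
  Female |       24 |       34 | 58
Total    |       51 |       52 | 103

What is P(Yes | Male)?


P(Yes | Male) = 27/(27+18) = 27/45 = 3/5

P(Yes|Male) = 3/5 ≈ 60.00%


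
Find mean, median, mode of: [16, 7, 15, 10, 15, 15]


Sorted: [7, 10, 15, 15, 15, 16]
Mean = 78/6 = 13
Median = 15
Freq: {16: 1, 7: 1, 15: 3, 10: 1}
Mode: [15]

Mean=13, Median=15, Mode=15


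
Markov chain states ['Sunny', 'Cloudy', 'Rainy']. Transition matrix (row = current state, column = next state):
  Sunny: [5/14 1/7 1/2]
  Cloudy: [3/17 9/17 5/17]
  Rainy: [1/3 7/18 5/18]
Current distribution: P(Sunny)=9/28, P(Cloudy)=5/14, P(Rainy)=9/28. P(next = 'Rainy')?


P(next=Rainy) = Σᵢ P(now=i)×P(i→Rainy)
= 9/28×1/2 + 5/14×5/17 + 9/28×5/18
= 9/56 + 25/238 + 5/56 = 169/476

P = 169/476 ≈ 0.3550


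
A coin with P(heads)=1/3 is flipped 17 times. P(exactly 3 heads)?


Binomial: P(X=3) = C(17,3)×p^3×(1-p)^14
= 680 × 1/27 × 16384/4782969 = 11141120/129140163

P(X=3) = 11141120/129140163 ≈ 8.63%


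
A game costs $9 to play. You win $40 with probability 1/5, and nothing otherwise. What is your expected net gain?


E[gain] = (40-9)×1/5 + (-9)×4/5
= 31/5 - 36/5 = -1

Expected net gain = $-1 ≈ $-1.00


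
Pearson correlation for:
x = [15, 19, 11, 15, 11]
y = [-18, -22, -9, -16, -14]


n=5, Σx=71, Σy=-79, Σxy=-1181, Σx²=1053, Σy²=1341
r = (5×(-1181) - 71×(-79))/√((5×1053 - 71²)(5×1341 - (-79)²))
= -296/√(224×464) = -296/√103936 ≈ -296/322.3911 ≈ -0.9181

r ≈ -0.9181


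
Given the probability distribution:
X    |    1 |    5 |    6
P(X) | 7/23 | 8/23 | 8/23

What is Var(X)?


E[X] = 95/23
E[X²] = 495/23
Var(X) = E[X²] - (E[X])² = 495/23 - 9025/529 = 2360/529

Var(X) = 2360/529 ≈ 4.4612


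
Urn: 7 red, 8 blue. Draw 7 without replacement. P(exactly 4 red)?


Hypergeometric: C(7,4)×C(8,3)/C(15,7)
= 35×56/6435 = 392/1287

P(X=4) = 392/1287 ≈ 30.46%


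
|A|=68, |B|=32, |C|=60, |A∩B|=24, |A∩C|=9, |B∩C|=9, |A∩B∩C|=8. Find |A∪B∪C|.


|A∪B∪C| = 68+32+60-24-9-9+8 = 126

|A∪B∪C| = 126


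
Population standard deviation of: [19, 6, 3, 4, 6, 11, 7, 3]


Mean = 59/8
  (19-59/8)²=8649/64
  (6-59/8)²=121/64
  (3-59/8)²=1225/64
  (4-59/8)²=729/64
  (6-59/8)²=121/64
  (11-59/8)²=841/64
  (7-59/8)²=9/64
  (3-59/8)²=1225/64
Σ(x-μ)² = 1615/8
σ² = (1615/8)/8 = 1615/64

σ = √(1615/64) ≈ 5.0234


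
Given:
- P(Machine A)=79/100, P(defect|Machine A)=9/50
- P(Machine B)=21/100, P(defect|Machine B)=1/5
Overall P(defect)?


P(B) = Σ P(B|Aᵢ)×P(Aᵢ)
  9/50×79/100 = 711/5000
  1/5×21/100 = 21/500
Sum = 921/5000

P(defect) = 921/5000 ≈ 18.42%


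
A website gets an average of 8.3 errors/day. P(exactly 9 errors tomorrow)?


Poisson(λ=8.3): P(X=9) = e^(-λ)×λ^k/k!
= e^(-8.3) × 8.3^9 / 9!
≈ 0.0002485168271 × 186940255.268 / 362880 ≈ 0.128025

P(X=9) ≈ 0.128025 ≈ 12.80%


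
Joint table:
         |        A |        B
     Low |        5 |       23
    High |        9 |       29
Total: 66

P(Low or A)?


P(Low∨A) = P(Low) + P(A) - P(Low∧A)
= (28 + 14 - 5)/66 = 37/66

P = 37/66 ≈ 56.06%


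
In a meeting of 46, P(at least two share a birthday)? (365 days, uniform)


P(all different) = Π(365-i)/365 for i=0..45
= 0.051747
P(match) = 1 - 0.051747 = 0.948253

P ≈ 0.9483 ≈ 94.83%


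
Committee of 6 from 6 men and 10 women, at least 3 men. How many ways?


Count by #men:
  3M,3W: C(6,3)×C(10,3)=2400
  4M,2W: C(6,4)×C(10,2)=675
  5M,1W: C(6,5)×C(10,1)=60
  6M,0W: C(6,6)×C(10,0)=1
Total = 3136

3136


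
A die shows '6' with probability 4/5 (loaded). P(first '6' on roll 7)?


Geometric: P(X=7) = (1-p)^(k-1)×p = (1/5)^6×4/5 = 4/78125

P(X=7) = 4/78125 ≈ 0.01%
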